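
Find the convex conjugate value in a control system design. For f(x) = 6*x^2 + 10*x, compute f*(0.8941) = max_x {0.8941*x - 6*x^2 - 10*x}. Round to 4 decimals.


f*(y) = sup_x {y*x - a*x^2 - b*x} = sup_x {(y-b)*x - a*x^2}
FOC: (y - b) - 2a*x = 0 => x* = (y - b)/(2a)
x* = (0.8941 - 10)/(2*6) = -0.7588
f*(0.8941) = (y-b)^2/(4a) = (0.8941 - 10)^2/(4*6)
= 82.9174/24 = 3.4549


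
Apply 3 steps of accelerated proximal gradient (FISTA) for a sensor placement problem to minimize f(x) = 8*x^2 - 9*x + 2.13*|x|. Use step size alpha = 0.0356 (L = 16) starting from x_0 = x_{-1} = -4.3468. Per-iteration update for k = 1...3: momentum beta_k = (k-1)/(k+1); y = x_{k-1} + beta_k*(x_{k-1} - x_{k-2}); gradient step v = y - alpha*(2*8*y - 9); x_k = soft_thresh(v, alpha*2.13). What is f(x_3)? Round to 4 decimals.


FISTA on f(x) = 8*x^2 - 9*x + 2.13*|x|
L = 16, alpha = 0.0356
Iteration 1: beta = 0.0, y = -4.3468 + 0.0*(-4.3468 + 4.3468) = -4.3468
  grad(y) = -78.5488, v = y - alpha*grad = -1.5505
  prox(v) = soft_thresh(-1.5505, 0.0758) = -1.4746
Iteration 2: beta = 0.3333, y = -1.4746 + 0.3333*(-1.4746 + 4.3468) = -0.5172
  grad(y) = -17.2759, v = y - alpha*grad = 0.0978
  prox(v) = soft_thresh(0.0978, 0.0758) = 0.0219
Iteration 3: beta = 0.5, y = 0.0219 + 0.5*(0.0219 + 1.4746) = 0.7702
  grad(y) = 3.3239, v = y - alpha*grad = 0.6519
  prox(v) = soft_thresh(0.6519, 0.0758) = 0.5761
f(x_3) = 8*0.5761^2 - 9*0.5761 + 2.13*|0.5761| = -1.3027


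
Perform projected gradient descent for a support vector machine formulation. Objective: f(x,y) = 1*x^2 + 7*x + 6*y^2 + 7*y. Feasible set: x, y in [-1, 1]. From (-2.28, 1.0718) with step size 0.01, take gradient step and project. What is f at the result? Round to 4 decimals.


Step 1: Compute gradient at (-2.28, 1.0718).
grad_x = 2*1*-2.28 + 7 = 2.44
grad_y = 2*6*1.0718 + 7 = 19.8616
Step 2: Gradient step.
x_raw = -2.28 - 0.01*2.44 = -2.3044
y_raw = 1.0718 - 0.01*19.8616 = 0.8732
Step 3: Project onto [-1, 1].
x_proj = clip(-2.3044) = -1.0
y_proj = clip(0.8732) = 0.8732
Step 4: Evaluate f.
f(-1.0, 0.8732) = 4.687


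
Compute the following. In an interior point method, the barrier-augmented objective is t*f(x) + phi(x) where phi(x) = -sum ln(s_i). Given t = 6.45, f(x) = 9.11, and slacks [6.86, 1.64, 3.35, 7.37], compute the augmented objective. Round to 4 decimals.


Step 1: Compute log-barrier.
ln values: [1.9257, 0.4947, 1.209, 1.9974]
phi = -(1.9257 + 0.4947 + 1.209 + 1.9974) = -5.6268
Step 2: Compute augmented objective.
t*f(x) = 6.45*9.11 = 58.7595
Total = 58.7595 - 5.6268 = 53.1327


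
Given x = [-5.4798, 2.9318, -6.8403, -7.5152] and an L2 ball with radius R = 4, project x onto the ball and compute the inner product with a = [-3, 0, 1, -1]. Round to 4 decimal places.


Step 1: Compute ||x|| (intermediates to 6 decimals).
||x|| = sqrt((-5.4798)^2 + 2.9318^2 + (-6.8403)^2 + (-7.5152)^2) = 11.911826
Step 2: Project.
Since ||x|| > R, scale = R/||x|| = 4/11.911826 = 0.335801, proj(x) = scale * x
proj(x) = [-1.840122, 0.984501, -2.29698, -2.523612]
Step 3: Dot product.
a^T * proj(x) = -3*(-1.840122) + 0*0.984501 + 1*(-2.29698) - 1*(-2.523612) = 5.747


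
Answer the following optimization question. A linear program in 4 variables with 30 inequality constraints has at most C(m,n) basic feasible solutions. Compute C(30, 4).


Each vertex corresponds to some choice of n active constraints out of m, so the number of vertices is at most C(m, n) = m! / (n!(m-n)!).
m = 30, n = 4
Numerator: 30 * 29 * 28 * 27
Denominator: 4! = 24
C(30, 4) = 27405


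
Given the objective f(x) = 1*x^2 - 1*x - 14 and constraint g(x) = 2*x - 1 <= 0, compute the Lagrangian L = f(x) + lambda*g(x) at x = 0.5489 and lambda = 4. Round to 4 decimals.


Step 1: Evaluate f(x).
f(0.5489) = 1*0.5489^2 - 1*0.5489 - 14 = -14.2476
Step 2: Evaluate g(x).
g(0.5489) = 2*0.5489 - 1 = 0.0978
Step 3: Compute Lagrangian.
L = -14.2476 + 4*0.0978 = -13.8564


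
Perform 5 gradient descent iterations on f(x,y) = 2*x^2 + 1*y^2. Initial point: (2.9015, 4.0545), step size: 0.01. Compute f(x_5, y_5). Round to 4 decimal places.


Gradient descent on f(x,y) = 2*x^2 + 1*y^2.
Starting point: (2.9015, 4.0545), alpha = 0.01
Step 1: grad_x = 2*2*2.9015 = 11.606, grad_y = 2*1*4.0545 = 8.109
  x_1 = 2.9015 - 0.01*11.606 = 2.7854
  y_1 = 4.0545 - 0.01*8.109 = 3.9734
Step 2: grad_x = 2*2*2.7854 = 11.1418, grad_y = 2*1*3.9734 = 7.9468
  x_2 = 2.7854 - 0.01*11.1418 = 2.674
  y_2 = 3.9734 - 0.01*7.9468 = 3.8939
Step 3: grad_x = 2*2*2.674 = 10.6961, grad_y = 2*1*3.8939 = 7.7879
  x_3 = 2.674 - 0.01*10.6961 = 2.5671
  y_3 = 3.8939 - 0.01*7.7879 = 3.8161
Step 4: grad_x = 2*2*2.5671 = 10.2682, grad_y = 2*1*3.8161 = 7.6321
  x_4 = 2.5671 - 0.01*10.2682 = 2.4644
  y_4 = 3.8161 - 0.01*7.6321 = 3.7397
Step 5: grad_x = 2*2*2.4644 = 9.8575, grad_y = 2*1*3.7397 = 7.4795
  x_5 = 2.4644 - 0.01*9.8575 = 2.3658
  y_5 = 3.7397 - 0.01*7.4795 = 3.6649
f(2.3658, 3.6649) = 2*2.3658^2 + 1*3.6649^2 = 24.6259


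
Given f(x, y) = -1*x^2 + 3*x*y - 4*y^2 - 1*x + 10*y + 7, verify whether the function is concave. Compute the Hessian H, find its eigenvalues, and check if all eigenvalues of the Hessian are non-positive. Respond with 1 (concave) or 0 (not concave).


The Hessian of f(x,y) = -1*x^2 + 3*x*y - 4*y^2 - 1*x + 10*y + 7 is:
H = [[-2, 3], [3, -8]]
Trace = -2 - 8 = -10
Determinant = -2*-8 - (3)^2 = 7
Discriminant = (-10)^2 - 4*7 = 72.0
Eigenvalues: lambda_1 = -9.2426, lambda_2 = -0.7574
The function is concave.

1


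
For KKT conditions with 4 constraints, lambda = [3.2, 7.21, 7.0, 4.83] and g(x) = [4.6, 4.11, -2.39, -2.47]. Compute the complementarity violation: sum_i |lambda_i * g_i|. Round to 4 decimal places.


KKT complementary slackness check:
lambda_1 * g_1 = 3.2 * 4.6 = 14.72
lambda_2 * g_2 = 7.21 * 4.11 = 29.6331
lambda_3 * g_3 = 7.0 * -2.39 = -16.73
lambda_4 * g_4 = 4.83 * -2.47 = -11.9301
Total violation = 14.72 + 29.6331 + 16.73 + 11.9301 = 73.0132


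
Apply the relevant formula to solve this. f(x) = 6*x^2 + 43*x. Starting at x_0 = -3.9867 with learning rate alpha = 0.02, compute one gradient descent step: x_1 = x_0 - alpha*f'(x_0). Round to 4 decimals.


We compute the gradient at x_0 and apply the update.
f'(x) = 12*x + 43
f'(-3.9867) = 12*-3.9867 + 43 = -4.8404
x_1 = -3.9867 - 0.02*-4.8404 = -3.8899


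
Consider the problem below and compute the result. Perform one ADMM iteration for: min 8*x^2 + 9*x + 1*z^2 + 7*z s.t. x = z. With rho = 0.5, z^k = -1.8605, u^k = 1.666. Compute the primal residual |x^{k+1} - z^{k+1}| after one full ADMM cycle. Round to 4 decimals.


ADMM iteration with rho = 0.5, z^k = -1.8605, u^k = 1.666
Step 1: x-update.
Minimize 8*x^2 + 9*x + (0.5/2)*(x + 1.8605 + 1.666)^2
FOC: (2*8 + 0.5)*x = -9 + 0.5*(-1.8605 - 1.666)
x^{k+1} = -0.6523
Step 2: z-update.
Minimize 1*z^2 + 7*z + (0.5/2)*(-0.6523 - z + 1.666)^2
FOC: (2*1 + 0.5)*z = -7 + 0.5*(-0.6523 + 1.666)
z^{k+1} = -2.5973
Step 3: u-update.
u^{k+1} = 1.666 - 0.6523 + 2.5973 = 3.6109
Step 4: Primal residual = |-0.6523 + 2.5973| = 1.9449


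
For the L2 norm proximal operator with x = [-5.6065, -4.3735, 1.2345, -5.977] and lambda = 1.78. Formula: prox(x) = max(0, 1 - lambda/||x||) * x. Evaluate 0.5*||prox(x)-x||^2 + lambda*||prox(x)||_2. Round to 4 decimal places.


Step 1: Compute ||x||.
||x|| = 9.3706
Step 2: Compute scaling factor.
scale = max(0, 1 - 1.78/9.3706) = 0.81
Step 3: prox(x) = [-4.5415, -3.5427, 1.0, -4.8416]
||prox(x)|| = 7.5906
Step 4: Proximal objective.
0.5*||prox-x||^2 = 1.5842
lambda*||prox|| = 13.5113
Total = 15.0955


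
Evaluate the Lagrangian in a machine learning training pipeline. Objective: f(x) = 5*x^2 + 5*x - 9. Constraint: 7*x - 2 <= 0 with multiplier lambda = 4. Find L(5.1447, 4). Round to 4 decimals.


Step 1: Evaluate f(x).
f(5.1447) = 5*5.1447^2 + 5*5.1447 - 9 = 149.0632
Step 2: Evaluate g(x).
g(5.1447) = 7*5.1447 - 2 = 34.0129
Step 3: Compute Lagrangian.
L = 149.0632 + 4*34.0129 = 285.1148


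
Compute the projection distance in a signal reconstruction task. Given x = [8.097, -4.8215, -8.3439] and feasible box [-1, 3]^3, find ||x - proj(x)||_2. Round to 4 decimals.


Project each component onto [-1, 3].
clip(8.097) = 3.0, clip(-4.8215) = -1.0, clip(-8.3439) = -1.0
Projection = [3.0, -1.0, -1.0]
Squared diffs: [25.9794, 14.6039, 53.9329]
Distance = sqrt(94.5162) = 9.7219


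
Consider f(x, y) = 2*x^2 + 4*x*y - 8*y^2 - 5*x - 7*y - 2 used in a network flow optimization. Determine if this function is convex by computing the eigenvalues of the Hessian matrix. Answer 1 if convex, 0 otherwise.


The Hessian of f(x,y) = 2*x^2 + 4*x*y - 8*y^2 - 5*x - 7*y - 2 is:
H = [[4, 4], [4, -16]]
Trace = 4 - 16 = -12
Determinant = 4*-16 - (4)^2 = -80
Discriminant = (-12)^2 - 4*-80 = 464.0
Eigenvalues: lambda_1 = -16.7703, lambda_2 = 4.7703
The function is not convex.

0


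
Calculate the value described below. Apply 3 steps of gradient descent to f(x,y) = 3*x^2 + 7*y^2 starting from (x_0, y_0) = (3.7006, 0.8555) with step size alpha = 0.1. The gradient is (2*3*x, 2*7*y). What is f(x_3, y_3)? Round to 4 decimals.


Gradient descent on f(x,y) = 3*x^2 + 7*y^2.
Starting point: (3.7006, 0.8555), alpha = 0.1
Step 1: grad_x = 2*3*3.7006 = 22.2036, grad_y = 2*7*0.8555 = 11.977
  x_1 = 3.7006 - 0.1*22.2036 = 1.4802
  y_1 = 0.8555 - 0.1*11.977 = -0.3422
Step 2: grad_x = 2*3*1.4802 = 8.8814, grad_y = 2*7*-0.3422 = -4.7908
  x_2 = 1.4802 - 0.1*8.8814 = 0.5921
  y_2 = -0.3422 - 0.1*-4.7908 = 0.1369
Step 3: grad_x = 2*3*0.5921 = 3.5526, grad_y = 2*7*0.1369 = 1.9163
  x_3 = 0.5921 - 0.1*3.5526 = 0.2368
  y_3 = 0.1369 - 0.1*1.9163 = -0.0548
f(0.2368, -0.0548) = 3*0.2368^2 + 7*(-0.0548)^2 = 0.1893


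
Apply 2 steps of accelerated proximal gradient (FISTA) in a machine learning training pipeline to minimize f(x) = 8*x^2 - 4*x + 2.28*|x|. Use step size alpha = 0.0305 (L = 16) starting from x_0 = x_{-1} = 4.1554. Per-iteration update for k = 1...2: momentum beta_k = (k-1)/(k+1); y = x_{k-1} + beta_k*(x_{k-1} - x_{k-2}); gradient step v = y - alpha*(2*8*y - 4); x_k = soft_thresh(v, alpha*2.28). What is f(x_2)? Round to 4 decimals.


FISTA on f(x) = 8*x^2 - 4*x + 2.28*|x|
L = 16, alpha = 0.0305
Iteration 1: beta = 0.0, y = 4.1554 + 0.0*(4.1554 - 4.1554) = 4.1554
  grad(y) = 62.4864, v = y - alpha*grad = 2.2496
  prox(v) = soft_thresh(2.2496, 0.0695) = 2.18
Iteration 2: beta = 0.3333, y = 2.18 + 0.3333*(2.18 - 4.1554) = 1.5216
  grad(y) = 20.3451, v = y - alpha*grad = 0.901
  prox(v) = soft_thresh(0.901, 0.0695) = 0.8315
f(x_2) = 8*0.8315^2 - 4*0.8315 + 2.28*|0.8315| = 4.101


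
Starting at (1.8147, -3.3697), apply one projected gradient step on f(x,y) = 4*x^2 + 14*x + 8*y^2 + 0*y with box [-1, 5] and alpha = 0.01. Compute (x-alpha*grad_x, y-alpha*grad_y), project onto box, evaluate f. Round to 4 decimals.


Step 1: Compute gradient at (1.8147, -3.3697).
grad_x = 2*4*1.8147 + 14 = 28.5176
grad_y = 2*8*-3.3697 + 0 = -53.9152
Step 2: Gradient step.
x_raw = 1.8147 - 0.01*28.5176 = 1.5295
y_raw = -3.3697 - 0.01*-53.9152 = -2.8305
Step 3: Project onto [-1, 5].
x_proj = clip(1.5295) = 1.5295
y_proj = clip(-2.8305) = -1.0
Step 4: Evaluate f.
f(1.5295, -1.0) = 38.7711


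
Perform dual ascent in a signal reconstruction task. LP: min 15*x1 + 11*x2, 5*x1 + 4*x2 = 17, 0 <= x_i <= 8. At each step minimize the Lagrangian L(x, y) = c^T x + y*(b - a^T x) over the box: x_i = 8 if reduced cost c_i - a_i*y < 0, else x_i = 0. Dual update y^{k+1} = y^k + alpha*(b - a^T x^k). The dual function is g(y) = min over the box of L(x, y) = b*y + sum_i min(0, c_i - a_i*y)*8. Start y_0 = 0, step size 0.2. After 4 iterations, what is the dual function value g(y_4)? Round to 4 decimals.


Dual ascent for LP: min 15*x1 + 11*x2, 5*x1 + 4*x2 = 17, 0 <= x_i <= 8
Step 1: y^k = 0.0, reduced costs: (15.0, 11.0)
  x^k = (0.0, 0.0), subgradient = b - a^T x = 17.0
  y^{k+1} = 0.0 + 0.2*17.0 = 3.4
Step 2: y^k = 3.4, reduced costs: (-2.0, -2.6)
  x^k = (8.0, 8.0), subgradient = b - a^T x = -55.0
  y^{k+1} = 3.4 + 0.2*-55.0 = -7.6
Step 3: y^k = -7.6, reduced costs: (53.0, 41.4)
  x^k = (0.0, 0.0), subgradient = b - a^T x = 17.0
  y^{k+1} = -7.6 + 0.2*17.0 = -4.2
Step 4: y^k = -4.2, reduced costs: (36.0, 27.8)
  x^k = (0.0, 0.0), subgradient = b - a^T x = 17.0
  y^{k+1} = -4.2 + 0.2*17.0 = -0.8
Dual objective at y_4 = -0.8: reduced costs (19.0, 14.2), box minimizer x = (0.0, 0.0)
g(y_4) = b*y + (c1 - a1*y)*x1 + (c2 - a2*y)*x2 = 17*(-0.8) + 19.0*0.0 + 14.2*0.0 = -13.6 + 0.0 + 0.0 = -13.6


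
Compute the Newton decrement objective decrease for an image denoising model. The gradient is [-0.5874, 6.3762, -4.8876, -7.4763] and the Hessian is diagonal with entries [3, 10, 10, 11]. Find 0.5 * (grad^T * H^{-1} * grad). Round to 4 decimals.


Step 1: H is diagonal, so H^(-1) * g = [-0.1958, 0.6376, -0.4888, -0.6797].
Step 2: g^T H^(-1) g = sum_i g_i^2 / H_ii
  = (-0.5874)^2/3 + (6.3762)^2/10 + (-4.8876)^2/10 + (-7.4763)^2/11
  = 0.115 + 4.0656 + 2.3889 + 5.0814 = 11.6508
Step 3: Objective decrease = 0.5 * g^T H^(-1) g = 5.8254


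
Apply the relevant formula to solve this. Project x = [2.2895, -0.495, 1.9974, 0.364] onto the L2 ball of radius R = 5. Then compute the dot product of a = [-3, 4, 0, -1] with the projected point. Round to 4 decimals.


Step 1: Compute ||x|| (intermediates to 6 decimals).
||x|| = sqrt(2.2895^2 + (-0.495)^2 + 1.9974^2 + 0.364^2) = 3.099829
Step 2: Project.
Since ||x|| <= R, proj = x (no scaling needed).
proj(x) = [2.2895, -0.495, 1.9974, 0.364]
Step 3: Dot product.
a^T * proj(x) = -3*2.2895 + 4*(-0.495) + 0*1.9974 - 1*0.364 = -9.2125


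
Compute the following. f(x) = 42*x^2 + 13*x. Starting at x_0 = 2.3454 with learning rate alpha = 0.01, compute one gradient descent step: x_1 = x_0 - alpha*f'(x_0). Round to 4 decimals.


We compute the gradient at x_0 and apply the update.
f'(x) = 84*x + 13
f'(2.3454) = 84*2.3454 + 13 = 210.0136
x_1 = 2.3454 - 0.01*210.0136 = 0.2453


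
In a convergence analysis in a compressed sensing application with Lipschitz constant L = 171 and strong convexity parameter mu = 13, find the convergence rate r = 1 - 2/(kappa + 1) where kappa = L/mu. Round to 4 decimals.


Step 1: Compute the condition number.
kappa = L/mu = 171/13 = 13.1538
Step 2: Compute the convergence rate.
r = 1 - 2/(kappa + 1) = 1 - 2*mu/(L + mu) = (L - mu)/(L + mu) = 158/184 = 0.8587


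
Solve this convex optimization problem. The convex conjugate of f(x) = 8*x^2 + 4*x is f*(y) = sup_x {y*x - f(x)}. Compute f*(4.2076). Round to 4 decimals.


f*(y) = sup_x {y*x - a*x^2 - b*x} = sup_x {(y-b)*x - a*x^2}
FOC: (y - b) - 2a*x = 0 => x* = (y - b)/(2a)
x* = (4.2076 - 4)/(2*8) = 0.013
f*(4.2076) = (y-b)^2/(4a) = (4.2076 - 4)^2/(4*8)
= 0.0431/32 = 0.0013


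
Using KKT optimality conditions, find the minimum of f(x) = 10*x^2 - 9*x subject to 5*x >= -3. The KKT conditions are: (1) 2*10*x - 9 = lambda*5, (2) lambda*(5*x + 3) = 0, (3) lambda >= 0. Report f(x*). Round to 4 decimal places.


Step 1: Try lambda = 0 (constraint inactive).
Stationarity: 2*10*x - 9 = 0
x* = 9/(2*10) = 0.45
Check constraint: 5*0.45 = 2.25 >= -3 -- satisfied.
Step 2: Compute optimal value.
f(x*) = 10*0.45^2 - 9*0.45 = -2.025


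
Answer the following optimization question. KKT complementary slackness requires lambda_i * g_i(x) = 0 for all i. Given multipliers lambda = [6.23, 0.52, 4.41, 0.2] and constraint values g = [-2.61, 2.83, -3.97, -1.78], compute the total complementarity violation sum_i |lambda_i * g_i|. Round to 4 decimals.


KKT complementary slackness check:
lambda_1 * g_1 = 6.23 * -2.61 = -16.2603
lambda_2 * g_2 = 0.52 * 2.83 = 1.4716
lambda_3 * g_3 = 4.41 * -3.97 = -17.5077
lambda_4 * g_4 = 0.2 * -1.78 = -0.356
Total violation = 16.2603 + 1.4716 + 17.5077 + 0.356 = 35.5956


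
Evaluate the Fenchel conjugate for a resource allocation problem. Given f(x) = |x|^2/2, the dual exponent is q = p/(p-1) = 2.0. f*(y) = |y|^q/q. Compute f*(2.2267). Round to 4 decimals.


The conjugate exponent q satisfies 1/p + 1/q = 1.
p = 2, so q = 2/(2 - 1) = 2.0
|y|^q = 2.2267^2.0 = 4.9582
f*(2.2267) = 4.9582 / 2.0 = 2.4791


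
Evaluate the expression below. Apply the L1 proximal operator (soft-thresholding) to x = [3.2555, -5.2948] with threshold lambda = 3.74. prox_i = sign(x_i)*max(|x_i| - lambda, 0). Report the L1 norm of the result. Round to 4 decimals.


Soft-thresholding with lambda = 3.74:
prox(3.2555) = sign(3.2555)*max(|3.2555| - 3.74, 0) = 0.0
prox(-5.2948) = sign(-5.2948)*max(|-5.2948| - 3.74, 0) = -1.5548
prox(x) = [0.0, -1.5548]
||prox(x)||_1 = 0.0 + 1.5548 = 1.5548


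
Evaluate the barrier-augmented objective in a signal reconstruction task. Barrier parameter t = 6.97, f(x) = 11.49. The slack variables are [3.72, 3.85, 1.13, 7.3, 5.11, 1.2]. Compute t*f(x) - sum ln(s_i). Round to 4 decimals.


Step 1: Compute log-barrier.
ln values: [1.3137, 1.3481, 0.1222, 1.9879, 1.6312, 0.1823]
phi = -(1.3137 + 1.3481 + 0.1222 + 1.9879 + 1.6312 + 0.1823) = -6.5854
Step 2: Compute augmented objective.
t*f(x) = 6.97*11.49 = 80.0853
Total = 80.0853 - 6.5854 = 73.4999


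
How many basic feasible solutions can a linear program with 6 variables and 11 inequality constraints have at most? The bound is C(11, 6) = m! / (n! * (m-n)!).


Each vertex corresponds to some choice of n active constraints out of m, so the number of vertices is at most C(m, n) = m! / (n!(m-n)!).
m = 11, n = 6
Numerator: 11 * 10 * 9 * 8 * 7 * 6
Denominator: 6! = 720
C(11, 6) = 462


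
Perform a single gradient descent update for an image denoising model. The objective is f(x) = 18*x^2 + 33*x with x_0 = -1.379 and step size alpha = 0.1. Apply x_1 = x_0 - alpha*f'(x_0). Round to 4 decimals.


We compute the gradient at x_0 and apply the update.
f'(x) = 36*x + 33
f'(-1.379) = 36*-1.379 + 33 = -16.644
x_1 = -1.379 - 0.1*-16.644 = 0.2854


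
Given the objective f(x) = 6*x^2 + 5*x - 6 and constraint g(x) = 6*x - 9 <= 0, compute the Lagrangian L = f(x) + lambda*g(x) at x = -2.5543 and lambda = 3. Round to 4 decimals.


Step 1: Evaluate f(x).
f(-2.5543) = 6*(-2.5543)^2 + 5*(-2.5543) - 6 = 20.3752
Step 2: Evaluate g(x).
g(-2.5543) = 6*-2.5543 - 9 = -24.3258
Step 3: Compute Lagrangian.
L = 20.3752 + 3*-24.3258 = -52.6022


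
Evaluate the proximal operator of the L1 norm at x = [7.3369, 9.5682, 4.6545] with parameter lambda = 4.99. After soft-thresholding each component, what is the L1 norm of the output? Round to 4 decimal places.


Soft-thresholding with lambda = 4.99:
prox(7.3369) = sign(7.3369)*max(|7.3369| - 4.99, 0) = 2.3469
prox(9.5682) = sign(9.5682)*max(|9.5682| - 4.99, 0) = 4.5782
prox(4.6545) = sign(4.6545)*max(|4.6545| - 4.99, 0) = 0.0
prox(x) = [2.3469, 4.5782, 0.0]
||prox(x)||_1 = 2.3469 + 4.5782 + 0.0 = 6.9251


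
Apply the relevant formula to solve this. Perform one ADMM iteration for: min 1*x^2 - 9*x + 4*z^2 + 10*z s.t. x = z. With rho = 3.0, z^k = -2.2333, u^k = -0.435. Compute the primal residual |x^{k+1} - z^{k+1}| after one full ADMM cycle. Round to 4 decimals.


ADMM iteration with rho = 3.0, z^k = -2.2333, u^k = -0.435
Step 1: x-update.
Minimize 1*x^2 - 9*x + (3.0/2)*(x + 2.2333 - 0.435)^2
FOC: (2*1 + 3.0)*x = 9 + 3.0*(-2.2333 + 0.435)
x^{k+1} = 0.721
Step 2: z-update.
Minimize 4*z^2 + 10*z + (3.0/2)*(0.721 - z - 0.435)^2
FOC: (2*4 + 3.0)*z = -10 + 3.0*(0.721 - 0.435)
z^{k+1} = -0.8311
Step 3: u-update.
u^{k+1} = -0.435 + 0.721 + 0.8311 = 1.1171
Step 4: Primal residual = |0.721 + 0.8311| = 1.5521


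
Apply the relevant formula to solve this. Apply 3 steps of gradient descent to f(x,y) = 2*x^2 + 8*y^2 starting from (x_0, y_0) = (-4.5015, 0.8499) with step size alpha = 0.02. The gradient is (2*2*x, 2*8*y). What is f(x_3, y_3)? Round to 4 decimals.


Gradient descent on f(x,y) = 2*x^2 + 8*y^2.
Starting point: (-4.5015, 0.8499), alpha = 0.02
Step 1: grad_x = 2*2*-4.5015 = -18.006, grad_y = 2*8*0.8499 = 13.5984
  x_1 = -4.5015 - 0.02*-18.006 = -4.1414
  y_1 = 0.8499 - 0.02*13.5984 = 0.5779
Step 2: grad_x = 2*2*-4.1414 = -16.5655, grad_y = 2*8*0.5779 = 9.2469
  x_2 = -4.1414 - 0.02*-16.5655 = -3.8101
  y_2 = 0.5779 - 0.02*9.2469 = 0.393
Step 3: grad_x = 2*2*-3.8101 = -15.2403, grad_y = 2*8*0.393 = 6.2879
  x_3 = -3.8101 - 0.02*-15.2403 = -3.5053
  y_3 = 0.393 - 0.02*6.2879 = 0.2672
f(-3.5053, 0.2672) = 2*(-3.5053)^2 + 8*0.2672^2 = 25.1451


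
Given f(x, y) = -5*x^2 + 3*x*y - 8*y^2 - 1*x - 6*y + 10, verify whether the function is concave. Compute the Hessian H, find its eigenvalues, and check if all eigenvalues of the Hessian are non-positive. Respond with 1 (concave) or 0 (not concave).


The Hessian of f(x,y) = -5*x^2 + 3*x*y - 8*y^2 - 1*x - 6*y + 10 is:
H = [[-10, 3], [3, -16]]
Trace = -10 - 16 = -26
Determinant = -10*-16 - (3)^2 = 151
Discriminant = (-26)^2 - 4*151 = 72.0
Eigenvalues: lambda_1 = -17.2426, lambda_2 = -8.7574
The function is concave.

1


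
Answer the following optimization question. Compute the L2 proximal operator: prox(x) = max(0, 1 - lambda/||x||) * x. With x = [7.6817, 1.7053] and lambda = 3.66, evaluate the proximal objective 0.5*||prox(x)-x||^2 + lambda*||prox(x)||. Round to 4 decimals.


Step 1: Compute ||x||.
||x|| = 7.8687
Step 2: Compute scaling factor.
scale = max(0, 1 - 3.66/7.8687) = 0.5349
Step 3: prox(x) = [4.1087, 0.9121]
||prox(x)|| = 4.2087
Step 4: Proximal objective.
0.5*||prox-x||^2 = 6.6978
lambda*||prox|| = 15.4038
Total = 22.1017


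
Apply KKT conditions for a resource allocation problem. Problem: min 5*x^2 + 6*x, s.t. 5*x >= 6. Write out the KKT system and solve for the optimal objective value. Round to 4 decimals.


Step 1: Try lambda = 0 (constraint inactive).
x_unc = -6/(2*5) = -0.6
Check: 5*-0.6 = -3.0 < 6 -- violated!
Step 2: Constraint must be active: 5*x = 6
x* = 6/5 = 1.2
lambda = (2*5*1.2 + 6)/5 = 3.6
Step 3: Compute optimal value.
f(x*) = 5*1.2^2 + 6*1.2 = 14.4


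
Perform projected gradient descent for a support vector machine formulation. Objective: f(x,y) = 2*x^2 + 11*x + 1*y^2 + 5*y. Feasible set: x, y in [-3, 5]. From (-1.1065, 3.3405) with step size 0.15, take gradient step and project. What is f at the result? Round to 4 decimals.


Step 1: Compute gradient at (-1.1065, 3.3405).
grad_x = 2*2*-1.1065 + 11 = 6.574
grad_y = 2*1*3.3405 + 5 = 11.681
Step 2: Gradient step.
x_raw = -1.1065 - 0.15*6.574 = -2.0926
y_raw = 3.3405 - 0.15*11.681 = 1.5884
Step 3: Project onto [-3, 5].
x_proj = clip(-2.0926) = -2.0926
y_proj = clip(1.5884) = 1.5884
Step 4: Evaluate f.
f(-2.0926, 1.5884) = -3.796


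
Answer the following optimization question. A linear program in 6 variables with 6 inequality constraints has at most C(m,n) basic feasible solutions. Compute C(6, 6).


Each vertex corresponds to some choice of n active constraints out of m, so the number of vertices is at most C(m, n) = m! / (n!(m-n)!).
m = 6, n = 6
Numerator: 6 * 5 * 4 * 3 * 2 * 1
Denominator: 6! = 720
C(6, 6) = 1


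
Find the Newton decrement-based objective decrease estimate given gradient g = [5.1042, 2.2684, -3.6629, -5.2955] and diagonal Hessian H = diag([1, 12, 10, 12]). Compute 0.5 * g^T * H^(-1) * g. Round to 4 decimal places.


Step 1: H is diagonal, so H^(-1) * g = [5.1042, 0.189, -0.3663, -0.4413].
Step 2: g^T H^(-1) g = sum_i g_i^2 / H_ii
  = (5.1042)^2/1 + (2.2684)^2/12 + (-3.6629)^2/10 + (-5.2955)^2/12
  = 26.0529 + 0.4288 + 1.3417 + 2.3369 = 30.1602
Step 3: Objective decrease = 0.5 * g^T H^(-1) g = 15.0801


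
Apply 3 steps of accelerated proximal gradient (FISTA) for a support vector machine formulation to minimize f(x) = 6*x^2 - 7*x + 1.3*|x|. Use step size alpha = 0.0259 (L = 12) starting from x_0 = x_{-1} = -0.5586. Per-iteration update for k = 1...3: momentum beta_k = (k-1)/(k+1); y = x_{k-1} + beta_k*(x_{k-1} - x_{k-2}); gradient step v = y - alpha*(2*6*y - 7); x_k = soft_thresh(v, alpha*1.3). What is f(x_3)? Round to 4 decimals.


FISTA on f(x) = 6*x^2 - 7*x + 1.3*|x|
L = 12, alpha = 0.0259
Iteration 1: beta = 0.0, y = -0.5586 + 0.0*(-0.5586 + 0.5586) = -0.5586
  grad(y) = -13.7032, v = y - alpha*grad = -0.2037
  prox(v) = soft_thresh(-0.2037, 0.0337) = -0.17
Iteration 2: beta = 0.3333, y = -0.17 + 0.3333*(-0.17 + 0.5586) = -0.0405
  grad(y) = -7.4859, v = y - alpha*grad = 0.1534
  prox(v) = soft_thresh(0.1534, 0.0337) = 0.1197
Iteration 3: beta = 0.5, y = 0.1197 + 0.5*(0.1197 + 0.17) = 0.2646
  grad(y) = -3.8249, v = y - alpha*grad = 0.3637
  prox(v) = soft_thresh(0.3637, 0.0337) = 0.33
f(x_3) = 6*0.33^2 - 7*0.33 + 1.3*|0.33| = -1.2276


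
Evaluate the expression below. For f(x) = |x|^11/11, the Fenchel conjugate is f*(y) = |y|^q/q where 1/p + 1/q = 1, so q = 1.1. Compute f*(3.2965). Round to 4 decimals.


The conjugate exponent q satisfies 1/p + 1/q = 1.
p = 11, so q = 11/(11 - 1) = 1.1
|y|^q = 3.2965^1.1 = 3.7141
f*(3.2965) = 3.7141 / 1.1 = 3.3765


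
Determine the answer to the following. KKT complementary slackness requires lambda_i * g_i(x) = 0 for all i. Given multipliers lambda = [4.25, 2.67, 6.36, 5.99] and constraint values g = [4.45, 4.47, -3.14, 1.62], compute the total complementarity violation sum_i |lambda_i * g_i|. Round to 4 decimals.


KKT complementary slackness check:
lambda_1 * g_1 = 4.25 * 4.45 = 18.9125
lambda_2 * g_2 = 2.67 * 4.47 = 11.9349
lambda_3 * g_3 = 6.36 * -3.14 = -19.9704
lambda_4 * g_4 = 5.99 * 1.62 = 9.7038
Total violation = 18.9125 + 11.9349 + 19.9704 + 9.7038 = 60.5216


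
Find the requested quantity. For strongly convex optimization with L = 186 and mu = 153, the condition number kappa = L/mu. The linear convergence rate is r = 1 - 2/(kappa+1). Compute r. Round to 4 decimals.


Step 1: Compute the condition number.
kappa = L/mu = 186/153 = 1.2157
Step 2: Compute the convergence rate.
r = 1 - 2/(kappa + 1) = 1 - 2*mu/(L + mu) = (L - mu)/(L + mu) = 33/339 = 0.0973


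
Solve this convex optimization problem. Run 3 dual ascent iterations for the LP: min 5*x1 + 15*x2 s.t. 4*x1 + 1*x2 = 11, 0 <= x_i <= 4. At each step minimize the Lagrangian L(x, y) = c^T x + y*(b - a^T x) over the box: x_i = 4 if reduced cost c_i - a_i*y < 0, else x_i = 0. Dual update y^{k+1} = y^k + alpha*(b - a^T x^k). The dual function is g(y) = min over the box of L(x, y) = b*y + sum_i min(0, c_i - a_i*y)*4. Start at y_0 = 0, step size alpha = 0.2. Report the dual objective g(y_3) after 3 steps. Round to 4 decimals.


Dual ascent for LP: min 5*x1 + 15*x2, 4*x1 + 1*x2 = 11, 0 <= x_i <= 4
Step 1: y^k = 0.0, reduced costs: (5.0, 15.0)
  x^k = (0.0, 0.0), subgradient = b - a^T x = 11.0
  y^{k+1} = 0.0 + 0.2*11.0 = 2.2
Step 2: y^k = 2.2, reduced costs: (-3.8, 12.8)
  x^k = (4.0, 0.0), subgradient = b - a^T x = -5.0
  y^{k+1} = 2.2 + 0.2*-5.0 = 1.2
Step 3: y^k = 1.2, reduced costs: (0.2, 13.8)
  x^k = (0.0, 0.0), subgradient = b - a^T x = 11.0
  y^{k+1} = 1.2 + 0.2*11.0 = 3.4
Dual objective at y_3 = 3.4: reduced costs (-8.6, 11.6), box minimizer x = (4.0, 0.0)
g(y_3) = b*y + (c1 - a1*y)*x1 + (c2 - a2*y)*x2 = 11*3.4 + (-8.6)*4.0 + 11.6*0.0 = 37.4 - 34.4 + 0.0 = 3.0


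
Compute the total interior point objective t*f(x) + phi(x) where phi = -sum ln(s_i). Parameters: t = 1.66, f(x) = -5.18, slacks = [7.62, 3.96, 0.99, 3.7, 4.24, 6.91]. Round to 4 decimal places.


Step 1: Compute log-barrier.
ln values: [2.0308, 1.3762, -0.0101, 1.3083, 1.4446, 1.933]
phi = -(2.0308 + 1.3762 - 0.0101 + 1.3083 + 1.4446 + 1.933) = -8.0828
Step 2: Compute augmented objective.
t*f(x) = 1.66*-5.18 = -8.5988
Total = -8.5988 - 8.0828 = -16.6816


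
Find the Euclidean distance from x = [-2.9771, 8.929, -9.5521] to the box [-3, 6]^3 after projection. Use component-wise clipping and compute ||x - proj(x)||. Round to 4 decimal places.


Project each component onto [-3, 6].
clip(-2.9771) = -2.9771, clip(8.929) = 6.0, clip(-9.5521) = -3.0
Projection = [-2.9771, 6.0, -3.0]
Squared diffs: [0.0, 8.579, 42.93]
Distance = sqrt(51.509) = 7.177


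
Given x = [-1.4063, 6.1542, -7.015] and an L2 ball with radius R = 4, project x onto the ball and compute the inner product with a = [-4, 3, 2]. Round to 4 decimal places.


Step 1: Compute ||x|| (intermediates to 6 decimals).
||x|| = sqrt((-1.4063)^2 + 6.1542^2 + (-7.015)^2) = 9.437271
Step 2: Project.
Since ||x|| > R, scale = R/||x|| = 4/9.437271 = 0.423851, proj(x) = scale * x
proj(x) = [-0.596062, 2.608464, -2.973315]
Step 3: Dot product.
a^T * proj(x) = -4*(-0.596062) + 3*2.608464 + 2*(-2.973315) = 4.263


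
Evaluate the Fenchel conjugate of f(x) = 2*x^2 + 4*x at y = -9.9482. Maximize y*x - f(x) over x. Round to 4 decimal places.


f*(y) = sup_x {y*x - a*x^2 - b*x} = sup_x {(y-b)*x - a*x^2}
FOC: (y - b) - 2a*x = 0 => x* = (y - b)/(2a)
x* = (-9.9482 - 4)/(2*2) = -3.4871
f*(-9.9482) = (y-b)^2/(4a) = (-9.9482 - 4)^2/(4*2)
= 194.5523/8 = 24.319


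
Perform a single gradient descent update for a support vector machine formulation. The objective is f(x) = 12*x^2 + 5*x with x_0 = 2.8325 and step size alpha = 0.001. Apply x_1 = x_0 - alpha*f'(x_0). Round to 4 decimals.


We compute the gradient at x_0 and apply the update.
f'(x) = 24*x + 5
f'(2.8325) = 24*2.8325 + 5 = 72.98
x_1 = 2.8325 - 0.001*72.98 = 2.7595


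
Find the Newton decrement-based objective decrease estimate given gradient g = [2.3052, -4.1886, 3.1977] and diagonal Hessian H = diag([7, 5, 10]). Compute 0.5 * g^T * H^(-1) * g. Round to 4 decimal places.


Step 1: H is diagonal, so H^(-1) * g = [0.3293, -0.8377, 0.3198].
Step 2: g^T H^(-1) g = sum_i g_i^2 / H_ii
  = (2.3052)^2/7 + (-4.1886)^2/5 + (3.1977)^2/10
  = 0.7591 + 3.5089 + 1.0225 = 5.2905
Step 3: Objective decrease = 0.5 * g^T H^(-1) g = 2.6453


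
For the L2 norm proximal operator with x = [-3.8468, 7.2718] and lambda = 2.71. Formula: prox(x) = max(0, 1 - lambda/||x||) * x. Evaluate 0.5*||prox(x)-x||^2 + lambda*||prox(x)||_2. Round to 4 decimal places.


Step 1: Compute ||x||.
||x|| = 8.2266
Step 2: Compute scaling factor.
scale = max(0, 1 - 2.71/8.2266) = 0.6706
Step 3: prox(x) = [-2.5796, 4.8763]
||prox(x)|| = 5.5166
Step 4: Proximal objective.
0.5*||prox-x||^2 = 3.6721
lambda*||prox|| = 14.95
Total = 18.622


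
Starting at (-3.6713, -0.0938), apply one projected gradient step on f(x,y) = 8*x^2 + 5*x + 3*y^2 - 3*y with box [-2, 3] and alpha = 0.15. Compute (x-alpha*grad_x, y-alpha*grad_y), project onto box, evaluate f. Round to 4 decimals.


Step 1: Compute gradient at (-3.6713, -0.0938).
grad_x = 2*8*-3.6713 + 5 = -53.7408
grad_y = 2*3*-0.0938 - 3 = -3.5628
Step 2: Gradient step.
x_raw = -3.6713 - 0.15*-53.7408 = 4.3898
y_raw = -0.0938 - 0.15*-3.5628 = 0.4406
Step 3: Project onto [-2, 3].
x_proj = clip(4.3898) = 3.0
y_proj = clip(0.4406) = 0.4406
Step 4: Evaluate f.
f(3.0, 0.4406) = 86.2606


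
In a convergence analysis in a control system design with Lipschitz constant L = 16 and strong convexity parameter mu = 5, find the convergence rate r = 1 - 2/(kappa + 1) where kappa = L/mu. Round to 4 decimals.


Step 1: Compute the condition number.
kappa = L/mu = 16/5 = 3.2
Step 2: Compute the convergence rate.
r = 1 - 2/(kappa + 1) = 1 - 2*mu/(L + mu) = (L - mu)/(L + mu) = 11/21 = 0.5238


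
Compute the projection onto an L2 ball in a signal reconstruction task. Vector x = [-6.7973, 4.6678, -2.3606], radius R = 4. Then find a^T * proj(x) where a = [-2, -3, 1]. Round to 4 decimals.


Step 1: Compute ||x|| (intermediates to 6 decimals).
||x|| = sqrt((-6.7973)^2 + 4.6678^2 + (-2.3606)^2) = 8.57695
Step 2: Project.
Since ||x|| > R, scale = R/||x|| = 4/8.57695 = 0.466366, proj(x) = scale * x
proj(x) = [-3.17003, 2.176903, -1.100904]
Step 3: Dot product.
a^T * proj(x) = -2*(-3.17003) - 3*2.176903 + 1*(-1.100904) = -1.2916


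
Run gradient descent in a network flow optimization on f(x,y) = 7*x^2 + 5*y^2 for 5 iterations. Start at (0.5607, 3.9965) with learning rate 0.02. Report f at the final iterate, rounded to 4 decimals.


Gradient descent on f(x,y) = 7*x^2 + 5*y^2.
Starting point: (0.5607, 3.9965), alpha = 0.02
Step 1: grad_x = 2*7*0.5607 = 7.8498, grad_y = 2*5*3.9965 = 39.965
  x_1 = 0.5607 - 0.02*7.8498 = 0.4037
  y_1 = 3.9965 - 0.02*39.965 = 3.1972
Step 2: grad_x = 2*7*0.4037 = 5.6519, grad_y = 2*5*3.1972 = 31.972
  x_2 = 0.4037 - 0.02*5.6519 = 0.2907
  y_2 = 3.1972 - 0.02*31.972 = 2.5578
Step 3: grad_x = 2*7*0.2907 = 4.0693, grad_y = 2*5*2.5578 = 25.5776
  x_3 = 0.2907 - 0.02*4.0693 = 0.2093
  y_3 = 2.5578 - 0.02*25.5776 = 2.0462
Step 4: grad_x = 2*7*0.2093 = 2.9299, grad_y = 2*5*2.0462 = 20.4621
  x_4 = 0.2093 - 0.02*2.9299 = 0.1507
  y_4 = 2.0462 - 0.02*20.4621 = 1.637
Step 5: grad_x = 2*7*0.1507 = 2.1095, grad_y = 2*5*1.637 = 16.3697
  x_5 = 0.1507 - 0.02*2.1095 = 0.1085
  y_5 = 1.637 - 0.02*16.3697 = 1.3096
f(0.1085, 1.3096) = 7*0.1085^2 + 5*1.3096^2 = 8.6573


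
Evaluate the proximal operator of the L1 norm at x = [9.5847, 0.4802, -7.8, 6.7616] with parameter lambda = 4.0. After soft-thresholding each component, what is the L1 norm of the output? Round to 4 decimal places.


Soft-thresholding with lambda = 4.0:
prox(9.5847) = sign(9.5847)*max(|9.5847| - 4.0, 0) = 5.5847
prox(0.4802) = sign(0.4802)*max(|0.4802| - 4.0, 0) = 0.0
prox(-7.8) = sign(-7.8)*max(|-7.8| - 4.0, 0) = -3.8
prox(6.7616) = sign(6.7616)*max(|6.7616| - 4.0, 0) = 2.7616
prox(x) = [5.5847, 0.0, -3.8, 2.7616]
||prox(x)||_1 = 5.5847 + 0.0 + 3.8 + 2.7616 = 12.1463


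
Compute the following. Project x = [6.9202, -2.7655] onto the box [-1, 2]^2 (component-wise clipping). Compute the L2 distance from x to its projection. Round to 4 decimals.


Project each component onto [-1, 2].
clip(6.9202) = 2.0, clip(-2.7655) = -1.0
Projection = [2.0, -1.0]
Squared diffs: [24.2084, 3.117]
Distance = sqrt(27.3254) = 5.2274


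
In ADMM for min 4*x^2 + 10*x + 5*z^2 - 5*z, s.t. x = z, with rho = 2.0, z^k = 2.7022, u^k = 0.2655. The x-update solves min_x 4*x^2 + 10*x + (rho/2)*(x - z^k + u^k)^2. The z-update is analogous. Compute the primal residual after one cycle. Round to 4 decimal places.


ADMM iteration with rho = 2.0, z^k = 2.7022, u^k = 0.2655
Step 1: x-update.
Minimize 4*x^2 + 10*x + (2.0/2)*(x - 2.7022 + 0.2655)^2
FOC: (2*4 + 2.0)*x = -10 + 2.0*(2.7022 - 0.2655)
x^{k+1} = -0.5127
Step 2: z-update.
Minimize 5*z^2 - 5*z + (2.0/2)*(-0.5127 - z + 0.2655)^2
FOC: (2*5 + 2.0)*z = 5 + 2.0*(-0.5127 + 0.2655)
z^{k+1} = 0.3755
Step 3: u-update.
u^{k+1} = 0.2655 - 0.5127 - 0.3755 = -0.6226
Step 4: Primal residual = |-0.5127 - 0.3755| = 0.8881


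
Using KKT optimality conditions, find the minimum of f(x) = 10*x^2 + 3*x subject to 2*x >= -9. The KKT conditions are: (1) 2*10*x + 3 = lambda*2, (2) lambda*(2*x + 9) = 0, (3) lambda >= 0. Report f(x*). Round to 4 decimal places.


Step 1: Try lambda = 0 (constraint inactive).
Stationarity: 2*10*x + 3 = 0
x* = -3/(2*10) = -0.15
Check constraint: 2*-0.15 = -0.3 >= -9 -- satisfied.
Step 2: Compute optimal value.
f(x*) = 10*(-0.15)^2 + 3*(-0.15) = -0.225


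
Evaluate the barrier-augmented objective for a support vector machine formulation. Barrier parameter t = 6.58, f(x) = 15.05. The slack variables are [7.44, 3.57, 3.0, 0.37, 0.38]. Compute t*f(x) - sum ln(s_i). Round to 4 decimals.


Step 1: Compute log-barrier.
ln values: [2.0069, 1.2726, 1.0986, -0.9943, -0.9676]
phi = -(2.0069 + 1.2726 + 1.0986 - 0.9943 - 0.9676) = -2.4162
Step 2: Compute augmented objective.
t*f(x) = 6.58*15.05 = 99.029
Total = 99.029 - 2.4162 = 96.6128


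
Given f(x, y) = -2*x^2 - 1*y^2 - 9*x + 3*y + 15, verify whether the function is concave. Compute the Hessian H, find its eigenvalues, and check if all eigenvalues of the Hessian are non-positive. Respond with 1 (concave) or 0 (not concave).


The Hessian of f(x,y) = -2*x^2 - 1*y^2 - 9*x + 3*y + 15 is:
H = [[-4, 0], [0, -2]]
Trace = -4 - 2 = -6
Determinant = -4*-2 - (0)^2 = 8
Discriminant = (-6)^2 - 4*8 = 4.0
Eigenvalues: lambda_1 = -4.0, lambda_2 = -2.0
The function is concave.

1


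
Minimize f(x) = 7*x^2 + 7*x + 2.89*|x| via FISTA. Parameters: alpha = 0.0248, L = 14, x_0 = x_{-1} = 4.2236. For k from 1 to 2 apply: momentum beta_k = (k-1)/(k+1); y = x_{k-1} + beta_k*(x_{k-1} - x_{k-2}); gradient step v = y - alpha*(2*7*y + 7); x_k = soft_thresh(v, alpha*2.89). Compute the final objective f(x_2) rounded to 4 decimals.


FISTA on f(x) = 7*x^2 + 7*x + 2.89*|x|
L = 14, alpha = 0.0248
Iteration 1: beta = 0.0, y = 4.2236 + 0.0*(4.2236 - 4.2236) = 4.2236
  grad(y) = 66.1304, v = y - alpha*grad = 2.5836
  prox(v) = soft_thresh(2.5836, 0.0717) = 2.5119
Iteration 2: beta = 0.3333, y = 2.5119 + 0.3333*(2.5119 - 4.2236) = 1.9413
  grad(y) = 34.1786, v = y - alpha*grad = 1.0937
  prox(v) = soft_thresh(1.0937, 0.0717) = 1.022
f(x_2) = 7*1.022^2 + 7*1.022 + 2.89*|1.022| = 17.4196


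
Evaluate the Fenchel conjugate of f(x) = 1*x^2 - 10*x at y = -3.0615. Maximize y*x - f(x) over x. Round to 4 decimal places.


f*(y) = sup_x {y*x - a*x^2 - b*x} = sup_x {(y-b)*x - a*x^2}
FOC: (y - b) - 2a*x = 0 => x* = (y - b)/(2a)
x* = (-3.0615 + 10)/(2*1) = 3.4693
f*(-3.0615) = (y-b)^2/(4a) = (-3.0615 + 10)^2/(4*1)
= 48.1428/4 = 12.0357


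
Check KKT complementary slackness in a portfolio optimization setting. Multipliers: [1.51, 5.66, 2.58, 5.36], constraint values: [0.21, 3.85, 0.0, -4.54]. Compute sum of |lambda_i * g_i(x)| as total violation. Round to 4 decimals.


KKT complementary slackness check:
lambda_1 * g_1 = 1.51 * 0.21 = 0.3171
lambda_2 * g_2 = 5.66 * 3.85 = 21.791
lambda_3 * g_3 = 2.58 * 0.0 = 0.0
lambda_4 * g_4 = 5.36 * -4.54 = -24.3344
Total violation = 0.3171 + 21.791 + 0.0 + 24.3344 = 46.4425


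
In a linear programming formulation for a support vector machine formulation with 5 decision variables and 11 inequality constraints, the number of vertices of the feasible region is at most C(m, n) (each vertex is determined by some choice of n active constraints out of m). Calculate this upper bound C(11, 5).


Each vertex corresponds to some choice of n active constraints out of m, so the number of vertices is at most C(m, n) = m! / (n!(m-n)!).
m = 11, n = 5
Numerator: 11 * 10 * 9 * 8 * 7
Denominator: 5! = 120
C(11, 5) = 462


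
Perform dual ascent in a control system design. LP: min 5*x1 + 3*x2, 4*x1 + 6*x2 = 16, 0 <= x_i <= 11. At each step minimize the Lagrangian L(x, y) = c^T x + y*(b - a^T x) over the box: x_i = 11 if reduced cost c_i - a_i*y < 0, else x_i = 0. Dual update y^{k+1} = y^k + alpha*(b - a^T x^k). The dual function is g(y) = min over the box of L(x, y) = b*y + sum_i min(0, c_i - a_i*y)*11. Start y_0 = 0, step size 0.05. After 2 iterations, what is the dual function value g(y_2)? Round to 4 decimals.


Dual ascent for LP: min 5*x1 + 3*x2, 4*x1 + 6*x2 = 16, 0 <= x_i <= 11
Step 1: y^k = 0.0, reduced costs: (5.0, 3.0)
  x^k = (0.0, 0.0), subgradient = b - a^T x = 16.0
  y^{k+1} = 0.0 + 0.05*16.0 = 0.8
Step 2: y^k = 0.8, reduced costs: (1.8, -1.8)
  x^k = (0.0, 11.0), subgradient = b - a^T x = -50.0
  y^{k+1} = 0.8 + 0.05*-50.0 = -1.7
Dual objective at y_2 = -1.7: reduced costs (11.8, 13.2), box minimizer x = (0.0, 0.0)
g(y_2) = b*y + (c1 - a1*y)*x1 + (c2 - a2*y)*x2 = 16*(-1.7) + 11.8*0.0 + 13.2*0.0 = -27.2 + 0.0 + 0.0 = -27.2


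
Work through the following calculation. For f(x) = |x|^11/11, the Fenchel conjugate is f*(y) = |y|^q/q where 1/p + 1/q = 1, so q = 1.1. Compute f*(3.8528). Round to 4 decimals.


The conjugate exponent q satisfies 1/p + 1/q = 1.
p = 11, so q = 11/(11 - 1) = 1.1
|y|^q = 3.8528^1.1 = 4.4091
f*(3.8528) = 4.4091 / 1.1 = 4.0083


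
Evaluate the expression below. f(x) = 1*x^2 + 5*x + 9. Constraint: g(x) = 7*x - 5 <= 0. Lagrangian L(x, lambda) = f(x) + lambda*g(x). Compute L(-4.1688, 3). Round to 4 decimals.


Step 1: Evaluate f(x).
f(-4.1688) = 1*(-4.1688)^2 + 5*(-4.1688) + 9 = 5.5349
Step 2: Evaluate g(x).
g(-4.1688) = 7*-4.1688 - 5 = -34.1816
Step 3: Compute Lagrangian.
L = 5.5349 + 3*-34.1816 = -97.0099


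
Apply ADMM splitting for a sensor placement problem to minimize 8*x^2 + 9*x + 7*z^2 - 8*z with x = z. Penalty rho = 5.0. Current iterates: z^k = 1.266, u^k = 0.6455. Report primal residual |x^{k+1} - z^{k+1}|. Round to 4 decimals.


ADMM iteration with rho = 5.0, z^k = 1.266, u^k = 0.6455
Step 1: x-update.
Minimize 8*x^2 + 9*x + (5.0/2)*(x - 1.266 + 0.6455)^2
FOC: (2*8 + 5.0)*x = -9 + 5.0*(1.266 - 0.6455)
x^{k+1} = -0.2808
Step 2: z-update.
Minimize 7*z^2 - 8*z + (5.0/2)*(-0.2808 - z + 0.6455)^2
FOC: (2*7 + 5.0)*z = 8 + 5.0*(-0.2808 + 0.6455)
z^{k+1} = 0.517
Step 3: u-update.
u^{k+1} = 0.6455 - 0.2808 - 0.517 = -0.1524
Step 4: Primal residual = |-0.2808 - 0.517| = 0.7979
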